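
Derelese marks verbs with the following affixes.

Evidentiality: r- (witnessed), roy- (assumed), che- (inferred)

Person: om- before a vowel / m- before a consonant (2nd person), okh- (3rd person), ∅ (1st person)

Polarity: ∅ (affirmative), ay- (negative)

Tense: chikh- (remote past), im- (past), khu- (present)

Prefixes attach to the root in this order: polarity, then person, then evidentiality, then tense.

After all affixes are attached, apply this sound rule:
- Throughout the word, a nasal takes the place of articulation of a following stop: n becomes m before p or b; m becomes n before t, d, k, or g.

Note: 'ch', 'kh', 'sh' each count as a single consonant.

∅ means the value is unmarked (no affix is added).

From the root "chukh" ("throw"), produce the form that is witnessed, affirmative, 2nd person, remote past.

polarity = affirmative: zero marking, form stays chukh.
Attach person 2nd person m- (before consonant 'ch') → mchukh.
Attach evidentiality witnessed r- → rmchukh.
Attach tense remote past chikh- → chikhrmchukh.
Nasal assimilation: no change.

chikhrmchukh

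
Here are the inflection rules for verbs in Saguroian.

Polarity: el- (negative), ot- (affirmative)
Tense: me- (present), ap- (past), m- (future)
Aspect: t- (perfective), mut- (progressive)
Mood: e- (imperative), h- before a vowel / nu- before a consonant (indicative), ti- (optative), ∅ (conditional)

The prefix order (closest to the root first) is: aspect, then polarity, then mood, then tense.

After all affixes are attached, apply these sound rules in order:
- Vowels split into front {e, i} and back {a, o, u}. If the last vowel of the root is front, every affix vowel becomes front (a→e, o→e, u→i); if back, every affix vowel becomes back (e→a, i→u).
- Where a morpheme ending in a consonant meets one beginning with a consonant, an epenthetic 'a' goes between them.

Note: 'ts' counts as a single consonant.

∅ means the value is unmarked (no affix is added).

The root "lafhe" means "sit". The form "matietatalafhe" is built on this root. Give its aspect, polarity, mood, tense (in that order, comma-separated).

Segment: m-ti-ot-t-lafhe.
aspect: t- → perfective.
polarity: ot- → affirmative.
mood: ti- → optative.
tense: m- → future.

perfective, affirmative, optative, future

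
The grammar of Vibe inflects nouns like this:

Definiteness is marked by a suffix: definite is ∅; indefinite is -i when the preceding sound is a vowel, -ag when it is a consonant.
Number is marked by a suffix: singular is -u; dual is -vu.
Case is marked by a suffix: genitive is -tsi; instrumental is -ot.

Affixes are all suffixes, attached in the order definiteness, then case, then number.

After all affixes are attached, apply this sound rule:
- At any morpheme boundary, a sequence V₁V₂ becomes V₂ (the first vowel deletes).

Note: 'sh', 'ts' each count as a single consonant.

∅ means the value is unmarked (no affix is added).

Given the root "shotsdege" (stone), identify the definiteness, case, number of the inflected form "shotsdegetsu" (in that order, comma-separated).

definite, genitive, singular

Segment: shotsdege-tsi-u.
definiteness: ∅ → definite.
case: -tsi → genitive.
number: -u → singular.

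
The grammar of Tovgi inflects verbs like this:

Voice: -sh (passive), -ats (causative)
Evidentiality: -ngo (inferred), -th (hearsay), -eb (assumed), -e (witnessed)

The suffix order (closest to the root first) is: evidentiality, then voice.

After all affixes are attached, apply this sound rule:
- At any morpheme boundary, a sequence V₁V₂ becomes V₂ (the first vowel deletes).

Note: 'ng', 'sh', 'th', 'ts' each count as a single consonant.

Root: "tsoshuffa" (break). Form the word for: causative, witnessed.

tsoshuffats

Attach evidentiality witnessed -e → tsoshuffae.
Attach voice causative -ats → tsoshuffaeats.
Apply vowel deletion: tsoshuffaeats → tsoshuffats.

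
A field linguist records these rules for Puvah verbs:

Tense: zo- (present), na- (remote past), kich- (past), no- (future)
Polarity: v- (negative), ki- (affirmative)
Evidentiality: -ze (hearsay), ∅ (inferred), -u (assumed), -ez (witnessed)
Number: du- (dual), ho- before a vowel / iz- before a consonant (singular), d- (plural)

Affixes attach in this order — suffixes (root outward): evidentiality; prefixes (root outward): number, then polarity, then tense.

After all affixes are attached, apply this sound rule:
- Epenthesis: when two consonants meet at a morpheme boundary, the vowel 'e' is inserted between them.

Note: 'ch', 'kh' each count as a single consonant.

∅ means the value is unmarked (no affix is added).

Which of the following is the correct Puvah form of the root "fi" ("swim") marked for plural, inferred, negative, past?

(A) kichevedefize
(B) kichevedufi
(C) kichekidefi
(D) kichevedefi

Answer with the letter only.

Attach number plural d- → dfi.
evidentiality = inferred: zero marking, form stays dfi.
Attach polarity negative v- → vdfi.
Attach tense past kich- → kichvdfi.
Apply epenthesis: kichvdfi → kichevedefi.
So the correct form is kichevedefi, option (D).
(B) kichevedufi is wrong: it uses dual instead of plural for number.
(A) kichevedefize is wrong: it uses hearsay instead of inferred for evidentiality.
(C) kichekidefi is wrong: it uses affirmative instead of negative for polarity.

D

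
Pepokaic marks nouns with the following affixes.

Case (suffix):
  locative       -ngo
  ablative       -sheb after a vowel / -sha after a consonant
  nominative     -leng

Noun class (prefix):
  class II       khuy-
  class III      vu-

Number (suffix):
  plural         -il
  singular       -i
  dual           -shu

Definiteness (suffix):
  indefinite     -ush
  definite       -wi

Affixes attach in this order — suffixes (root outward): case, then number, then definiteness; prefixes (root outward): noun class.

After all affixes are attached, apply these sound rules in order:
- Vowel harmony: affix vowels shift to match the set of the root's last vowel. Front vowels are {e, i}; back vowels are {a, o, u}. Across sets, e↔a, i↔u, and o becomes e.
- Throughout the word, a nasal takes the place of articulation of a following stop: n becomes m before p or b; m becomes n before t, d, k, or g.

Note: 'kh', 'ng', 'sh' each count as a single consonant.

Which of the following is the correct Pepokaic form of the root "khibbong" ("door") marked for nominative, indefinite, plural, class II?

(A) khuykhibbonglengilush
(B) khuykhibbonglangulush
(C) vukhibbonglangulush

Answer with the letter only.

B

Attach case nominative -leng → khibbongleng.
Attach noun class class II khuy- → khuykhibbongleng.
Attach number plural -il → khuykhibbonglengil.
Attach definiteness indefinite -ush → khuykhibbonglengilush.
Apply vowel harmony: khuykhibbonglengilush → khuykhibbonglangulush.
Nasal assimilation: no change.
So the correct form is khuykhibbonglangulush, option (B).
(C) vukhibbonglangulush is wrong: it uses class III instead of class II for noun class.
(A) khuykhibbonglengilush is wrong: it fails to apply the sound rule(s).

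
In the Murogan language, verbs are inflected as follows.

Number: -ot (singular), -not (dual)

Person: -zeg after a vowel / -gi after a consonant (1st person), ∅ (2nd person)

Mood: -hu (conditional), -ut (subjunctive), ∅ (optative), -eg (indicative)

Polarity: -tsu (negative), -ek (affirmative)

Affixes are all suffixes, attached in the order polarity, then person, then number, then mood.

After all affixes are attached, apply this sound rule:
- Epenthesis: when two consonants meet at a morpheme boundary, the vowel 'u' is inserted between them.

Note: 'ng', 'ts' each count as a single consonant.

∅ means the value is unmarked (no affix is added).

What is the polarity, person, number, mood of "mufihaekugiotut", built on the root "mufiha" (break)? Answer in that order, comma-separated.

affirmative, 1st person, singular, subjunctive

Segment: mufiha-ek-gi-ot-ut.
polarity: -ek → affirmative.
person: -zeg/gi → 1st person.
number: -ot → singular.
mood: -ut → subjunctive.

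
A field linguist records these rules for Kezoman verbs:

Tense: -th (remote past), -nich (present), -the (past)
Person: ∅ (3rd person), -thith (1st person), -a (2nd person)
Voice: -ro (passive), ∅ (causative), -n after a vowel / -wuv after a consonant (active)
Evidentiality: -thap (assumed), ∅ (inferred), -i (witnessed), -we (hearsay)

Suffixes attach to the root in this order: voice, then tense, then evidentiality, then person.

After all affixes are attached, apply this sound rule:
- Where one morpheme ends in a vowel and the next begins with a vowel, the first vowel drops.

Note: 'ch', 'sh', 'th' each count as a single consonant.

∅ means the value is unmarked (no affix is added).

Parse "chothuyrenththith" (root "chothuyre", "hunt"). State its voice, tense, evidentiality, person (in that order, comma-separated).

Segment: chothuyre-n-th-thith.
voice: -n/wuv → active.
tense: -th → remote past.
evidentiality: ∅ → inferred.
person: -thith → 1st person.

active, remote past, inferred, 1st person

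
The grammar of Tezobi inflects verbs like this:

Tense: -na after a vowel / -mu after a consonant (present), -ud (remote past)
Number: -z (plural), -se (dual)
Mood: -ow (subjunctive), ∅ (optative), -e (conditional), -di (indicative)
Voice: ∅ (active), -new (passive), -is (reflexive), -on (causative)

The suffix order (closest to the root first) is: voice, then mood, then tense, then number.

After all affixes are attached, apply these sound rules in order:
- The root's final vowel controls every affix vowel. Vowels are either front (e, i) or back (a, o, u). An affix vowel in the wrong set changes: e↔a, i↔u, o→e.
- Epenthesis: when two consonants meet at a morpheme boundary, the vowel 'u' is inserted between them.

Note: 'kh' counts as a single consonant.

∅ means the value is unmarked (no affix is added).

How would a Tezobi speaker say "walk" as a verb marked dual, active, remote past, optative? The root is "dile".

voice = active: zero marking, form stays dile.
mood = optative: zero marking, form stays dile.
Attach tense remote past -ud → dileud.
Attach number dual -se → dileudse.
Apply vowel harmony: dileudse → dileidse.
Apply epenthesis: dileidse → dileiduse.

dileiduse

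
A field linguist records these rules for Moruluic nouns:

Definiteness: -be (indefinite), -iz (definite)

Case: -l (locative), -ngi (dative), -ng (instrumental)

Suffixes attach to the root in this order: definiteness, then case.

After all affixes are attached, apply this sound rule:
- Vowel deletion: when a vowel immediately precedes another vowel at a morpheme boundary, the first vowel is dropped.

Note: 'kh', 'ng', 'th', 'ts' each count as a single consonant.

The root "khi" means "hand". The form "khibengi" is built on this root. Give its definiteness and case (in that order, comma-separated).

Segment: khi-be-ngi.
definiteness: -be → indefinite.
case: -ngi → dative.

indefinite, dative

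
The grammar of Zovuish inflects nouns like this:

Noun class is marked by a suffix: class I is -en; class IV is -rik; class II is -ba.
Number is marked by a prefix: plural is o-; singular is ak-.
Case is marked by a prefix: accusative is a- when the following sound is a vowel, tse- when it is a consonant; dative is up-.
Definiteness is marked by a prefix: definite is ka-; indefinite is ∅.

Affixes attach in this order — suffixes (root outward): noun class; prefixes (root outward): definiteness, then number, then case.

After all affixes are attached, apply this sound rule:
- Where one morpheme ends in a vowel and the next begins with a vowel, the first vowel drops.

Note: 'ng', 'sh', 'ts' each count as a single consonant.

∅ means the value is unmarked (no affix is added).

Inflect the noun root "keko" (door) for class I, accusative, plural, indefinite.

okeken

definiteness = indefinite: zero marking, form stays keko.
Attach number plural o- → okeko.
Attach case accusative a- (before vowel 'o') → aokeko.
Attach noun class class I -en → aokekoen.
Apply vowel deletion: aokekoen → okeken.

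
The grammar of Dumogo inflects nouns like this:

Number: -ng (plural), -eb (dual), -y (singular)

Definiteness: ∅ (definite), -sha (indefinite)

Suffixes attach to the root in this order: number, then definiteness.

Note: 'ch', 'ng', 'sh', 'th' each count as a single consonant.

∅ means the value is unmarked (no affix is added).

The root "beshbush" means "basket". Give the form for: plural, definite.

beshbushng

Attach number plural -ng → beshbushng.
definiteness = definite: zero marking, form stays beshbushng.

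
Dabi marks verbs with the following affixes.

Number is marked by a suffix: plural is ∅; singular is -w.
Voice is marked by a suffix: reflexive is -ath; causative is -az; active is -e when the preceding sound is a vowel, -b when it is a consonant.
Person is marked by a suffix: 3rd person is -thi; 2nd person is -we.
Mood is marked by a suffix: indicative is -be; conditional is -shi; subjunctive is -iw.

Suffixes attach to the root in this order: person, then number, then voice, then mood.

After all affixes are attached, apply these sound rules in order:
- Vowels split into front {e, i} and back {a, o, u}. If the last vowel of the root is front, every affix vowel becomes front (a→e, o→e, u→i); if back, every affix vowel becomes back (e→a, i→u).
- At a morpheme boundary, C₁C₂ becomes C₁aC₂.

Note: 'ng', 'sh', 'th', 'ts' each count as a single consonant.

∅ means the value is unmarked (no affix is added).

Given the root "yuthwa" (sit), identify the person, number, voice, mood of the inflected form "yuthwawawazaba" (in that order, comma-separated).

Segment: yuthwa-we-w-az-be.
person: -we → 2nd person.
number: -w → singular.
voice: -az → causative.
mood: -be → indicative.

2nd person, singular, causative, indicative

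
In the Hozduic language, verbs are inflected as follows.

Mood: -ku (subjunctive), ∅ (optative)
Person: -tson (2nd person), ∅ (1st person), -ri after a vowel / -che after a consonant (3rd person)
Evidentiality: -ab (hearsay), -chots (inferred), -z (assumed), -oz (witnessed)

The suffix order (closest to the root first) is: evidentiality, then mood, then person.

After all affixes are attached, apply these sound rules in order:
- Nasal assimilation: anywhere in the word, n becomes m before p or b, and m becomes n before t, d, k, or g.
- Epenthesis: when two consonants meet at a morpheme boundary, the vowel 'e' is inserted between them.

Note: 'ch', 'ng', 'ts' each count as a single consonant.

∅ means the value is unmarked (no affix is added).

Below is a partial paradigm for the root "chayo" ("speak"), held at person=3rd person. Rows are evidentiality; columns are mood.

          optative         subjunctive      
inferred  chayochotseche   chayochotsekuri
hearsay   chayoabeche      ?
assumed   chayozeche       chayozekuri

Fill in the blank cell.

Attach evidentiality hearsay -ab → chayoab.
Attach mood subjunctive -ku → chayoabku.
Attach person 3rd person -ri (after vowel 'u') → chayoabkuri.
Nasal assimilation: no change.
Apply epenthesis: chayoabkuri → chayoabekuri.

chayoabekuri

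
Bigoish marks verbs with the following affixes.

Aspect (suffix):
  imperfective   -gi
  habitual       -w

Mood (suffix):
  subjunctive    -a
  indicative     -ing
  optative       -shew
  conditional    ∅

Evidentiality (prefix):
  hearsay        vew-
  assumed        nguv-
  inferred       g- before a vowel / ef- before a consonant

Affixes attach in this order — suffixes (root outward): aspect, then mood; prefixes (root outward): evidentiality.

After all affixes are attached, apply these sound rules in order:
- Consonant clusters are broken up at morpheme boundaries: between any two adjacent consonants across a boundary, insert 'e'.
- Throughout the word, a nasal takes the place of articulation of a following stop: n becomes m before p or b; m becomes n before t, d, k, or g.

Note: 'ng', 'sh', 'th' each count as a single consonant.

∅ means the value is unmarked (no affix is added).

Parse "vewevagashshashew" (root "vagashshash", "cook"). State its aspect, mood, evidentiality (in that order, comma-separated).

Segment: vew-vagashshash-w.
aspect: -w → habitual.
mood: ∅ → conditional.
evidentiality: vew- → hearsay.

habitual, conditional, hearsay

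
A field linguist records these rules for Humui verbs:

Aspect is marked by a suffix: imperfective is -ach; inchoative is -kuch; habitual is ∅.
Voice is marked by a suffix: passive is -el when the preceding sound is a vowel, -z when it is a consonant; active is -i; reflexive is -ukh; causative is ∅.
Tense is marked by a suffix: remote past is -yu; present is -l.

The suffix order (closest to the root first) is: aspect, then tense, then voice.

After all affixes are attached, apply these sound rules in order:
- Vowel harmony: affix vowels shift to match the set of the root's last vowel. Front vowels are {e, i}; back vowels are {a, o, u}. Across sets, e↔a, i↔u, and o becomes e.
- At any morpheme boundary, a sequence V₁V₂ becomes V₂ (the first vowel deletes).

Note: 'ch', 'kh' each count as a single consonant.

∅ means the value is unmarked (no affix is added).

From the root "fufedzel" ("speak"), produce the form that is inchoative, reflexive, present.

Attach aspect inchoative -kuch → fufedzelkuch.
Attach tense present -l → fufedzelkuchl.
Attach voice reflexive -ukh → fufedzelkuchlukh.
Apply vowel harmony: fufedzelkuchlukh → fufedzelkichlikh.
Vowel deletion: no change.

fufedzelkichlikh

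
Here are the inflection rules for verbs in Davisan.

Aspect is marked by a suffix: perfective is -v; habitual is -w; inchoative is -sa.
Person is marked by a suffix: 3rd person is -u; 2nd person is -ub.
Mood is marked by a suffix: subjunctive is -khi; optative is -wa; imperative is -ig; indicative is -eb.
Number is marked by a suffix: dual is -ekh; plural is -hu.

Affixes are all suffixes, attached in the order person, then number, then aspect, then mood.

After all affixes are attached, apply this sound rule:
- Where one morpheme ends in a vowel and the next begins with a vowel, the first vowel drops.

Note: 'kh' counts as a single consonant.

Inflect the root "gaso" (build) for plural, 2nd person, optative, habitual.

gasubhuwwa

Attach person 2nd person -ub → gasoub.
Attach number plural -hu → gasoubhu.
Attach aspect habitual -w → gasoubhuw.
Attach mood optative -wa → gasoubhuwwa.
Apply vowel deletion: gasoubhuwwa → gasubhuwwa.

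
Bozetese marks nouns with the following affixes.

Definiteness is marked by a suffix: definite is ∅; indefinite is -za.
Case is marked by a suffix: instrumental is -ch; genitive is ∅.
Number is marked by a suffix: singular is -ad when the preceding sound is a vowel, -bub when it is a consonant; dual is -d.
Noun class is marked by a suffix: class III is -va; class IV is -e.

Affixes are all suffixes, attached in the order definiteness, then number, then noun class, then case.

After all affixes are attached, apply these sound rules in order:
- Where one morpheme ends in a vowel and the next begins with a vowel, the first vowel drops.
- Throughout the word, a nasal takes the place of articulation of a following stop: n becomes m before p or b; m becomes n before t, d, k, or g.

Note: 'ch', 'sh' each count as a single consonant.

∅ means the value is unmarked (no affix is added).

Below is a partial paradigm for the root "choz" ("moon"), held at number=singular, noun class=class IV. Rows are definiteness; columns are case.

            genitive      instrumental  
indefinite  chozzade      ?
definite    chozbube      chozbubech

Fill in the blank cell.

Attach definiteness indefinite -za → chozza.
Attach number singular -ad (after vowel 'a') → chozzaad.
Attach noun class class IV -e → chozzaade.
Attach case instrumental -ch → chozzaadech.
Apply vowel deletion: chozzaadech → chozzadech.
Nasal assimilation: no change.

chozzadech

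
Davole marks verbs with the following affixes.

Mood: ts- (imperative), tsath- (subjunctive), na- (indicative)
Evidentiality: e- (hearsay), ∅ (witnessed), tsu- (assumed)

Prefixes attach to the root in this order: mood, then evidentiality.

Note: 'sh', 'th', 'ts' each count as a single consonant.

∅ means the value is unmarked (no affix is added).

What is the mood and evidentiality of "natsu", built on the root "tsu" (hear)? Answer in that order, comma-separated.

Segment: na-tsu.
mood: na- → indicative.
evidentiality: ∅ → witnessed.

indicative, witnessed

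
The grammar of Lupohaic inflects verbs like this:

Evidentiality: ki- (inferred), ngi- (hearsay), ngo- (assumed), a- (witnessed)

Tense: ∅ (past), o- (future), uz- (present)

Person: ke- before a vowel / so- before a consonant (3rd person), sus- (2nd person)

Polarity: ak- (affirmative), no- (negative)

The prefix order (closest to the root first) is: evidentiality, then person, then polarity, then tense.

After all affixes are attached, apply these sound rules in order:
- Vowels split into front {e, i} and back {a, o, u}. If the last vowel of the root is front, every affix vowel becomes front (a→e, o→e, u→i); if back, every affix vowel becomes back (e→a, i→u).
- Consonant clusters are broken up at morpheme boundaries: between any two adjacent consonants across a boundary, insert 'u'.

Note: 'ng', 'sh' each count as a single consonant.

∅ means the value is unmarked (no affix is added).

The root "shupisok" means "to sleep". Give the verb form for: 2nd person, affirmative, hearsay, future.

oakususungushupisok

Attach evidentiality hearsay ngi- → ngishupisok.
Attach person 2nd person sus- → susngishupisok.
Attach polarity affirmative ak- → aksusngishupisok.
Attach tense future o- → oaksusngishupisok.
Apply vowel harmony: oaksusngishupisok → oaksusngushupisok.
Apply epenthesis: oaksusngushupisok → oakususungushupisok.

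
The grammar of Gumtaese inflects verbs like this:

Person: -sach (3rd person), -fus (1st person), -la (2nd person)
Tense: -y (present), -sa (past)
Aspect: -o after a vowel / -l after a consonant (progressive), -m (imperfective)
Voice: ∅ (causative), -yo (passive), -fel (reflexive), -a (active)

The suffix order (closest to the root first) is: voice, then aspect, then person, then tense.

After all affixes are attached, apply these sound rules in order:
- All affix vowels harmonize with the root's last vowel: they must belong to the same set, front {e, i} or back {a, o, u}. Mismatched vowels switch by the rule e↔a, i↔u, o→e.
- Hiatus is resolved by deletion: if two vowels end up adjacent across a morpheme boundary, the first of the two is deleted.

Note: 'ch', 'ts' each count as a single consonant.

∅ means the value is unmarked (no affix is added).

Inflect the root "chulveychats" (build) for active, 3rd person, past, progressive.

chulveychatsosachsa

Attach voice active -a → chulveychatsa.
Attach aspect progressive -o (after vowel 'a') → chulveychatsao.
Attach person 3rd person -sach → chulveychatsaosach.
Attach tense past -sa → chulveychatsaosachsa.
Vowel harmony: no change.
Apply vowel deletion: chulveychatsaosachsa → chulveychatsosachsa.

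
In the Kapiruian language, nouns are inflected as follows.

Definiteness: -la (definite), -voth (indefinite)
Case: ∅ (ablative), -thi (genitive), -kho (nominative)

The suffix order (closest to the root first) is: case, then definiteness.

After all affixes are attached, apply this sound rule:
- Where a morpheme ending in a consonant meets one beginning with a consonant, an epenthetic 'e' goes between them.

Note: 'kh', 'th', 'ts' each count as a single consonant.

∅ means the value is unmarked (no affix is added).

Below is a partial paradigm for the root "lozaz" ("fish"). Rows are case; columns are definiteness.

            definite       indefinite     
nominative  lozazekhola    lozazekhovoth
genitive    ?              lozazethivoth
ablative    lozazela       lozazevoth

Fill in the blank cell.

Attach case genitive -thi → lozazthi.
Attach definiteness definite -la → lozazthila.
Apply epenthesis: lozazthila → lozazethila.

lozazethila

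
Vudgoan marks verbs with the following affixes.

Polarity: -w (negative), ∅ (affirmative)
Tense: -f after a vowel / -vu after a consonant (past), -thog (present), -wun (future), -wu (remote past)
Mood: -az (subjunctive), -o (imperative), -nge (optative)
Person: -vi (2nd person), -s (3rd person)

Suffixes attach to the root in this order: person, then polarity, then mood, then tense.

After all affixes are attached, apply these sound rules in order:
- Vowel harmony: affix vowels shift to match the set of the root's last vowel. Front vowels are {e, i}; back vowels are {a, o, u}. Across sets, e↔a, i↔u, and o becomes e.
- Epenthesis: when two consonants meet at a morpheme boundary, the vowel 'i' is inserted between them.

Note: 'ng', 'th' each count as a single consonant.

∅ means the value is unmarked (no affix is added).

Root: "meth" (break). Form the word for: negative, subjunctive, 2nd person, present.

methiviwezitheg

Attach person 2nd person -vi → methvi.
Attach polarity negative -w → methviw.
Attach mood subjunctive -az → methviwaz.
Attach tense present -thog → methviwazthog.
Apply vowel harmony: methviwazthog → methviweztheg.
Apply epenthesis: methviweztheg → methiviwezitheg.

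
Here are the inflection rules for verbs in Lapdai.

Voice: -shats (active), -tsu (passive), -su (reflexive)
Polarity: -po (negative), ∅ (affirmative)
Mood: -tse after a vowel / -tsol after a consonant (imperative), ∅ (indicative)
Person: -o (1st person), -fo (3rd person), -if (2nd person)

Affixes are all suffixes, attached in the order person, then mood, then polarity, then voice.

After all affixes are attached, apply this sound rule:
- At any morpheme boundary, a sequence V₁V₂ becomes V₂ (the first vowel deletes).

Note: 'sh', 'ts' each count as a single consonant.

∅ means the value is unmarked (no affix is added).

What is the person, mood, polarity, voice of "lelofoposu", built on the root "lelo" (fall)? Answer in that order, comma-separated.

Segment: lelo-fo-po-su.
person: -fo → 3rd person.
mood: ∅ → indicative.
polarity: -po → negative.
voice: -su → reflexive.

3rd person, indicative, negative, reflexive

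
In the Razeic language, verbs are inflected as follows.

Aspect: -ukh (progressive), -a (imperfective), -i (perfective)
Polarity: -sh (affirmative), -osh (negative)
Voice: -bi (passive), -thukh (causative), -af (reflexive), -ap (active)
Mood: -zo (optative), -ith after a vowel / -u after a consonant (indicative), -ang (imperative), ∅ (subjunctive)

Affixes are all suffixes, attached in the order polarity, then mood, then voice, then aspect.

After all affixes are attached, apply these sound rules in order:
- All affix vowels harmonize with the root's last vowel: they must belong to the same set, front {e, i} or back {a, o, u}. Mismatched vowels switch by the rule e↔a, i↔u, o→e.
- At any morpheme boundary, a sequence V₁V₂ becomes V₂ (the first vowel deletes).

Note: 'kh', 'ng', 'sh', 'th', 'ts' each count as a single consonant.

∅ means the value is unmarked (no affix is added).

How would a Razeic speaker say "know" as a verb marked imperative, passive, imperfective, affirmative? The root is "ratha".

rathashangba

Attach polarity affirmative -sh → rathash.
Attach mood imperative -ang → rathashang.
Attach voice passive -bi → rathashangbi.
Attach aspect imperfective -a → rathashangbia.
Apply vowel harmony: rathashangbia → rathashangbua.
Apply vowel deletion: rathashangbua → rathashangba.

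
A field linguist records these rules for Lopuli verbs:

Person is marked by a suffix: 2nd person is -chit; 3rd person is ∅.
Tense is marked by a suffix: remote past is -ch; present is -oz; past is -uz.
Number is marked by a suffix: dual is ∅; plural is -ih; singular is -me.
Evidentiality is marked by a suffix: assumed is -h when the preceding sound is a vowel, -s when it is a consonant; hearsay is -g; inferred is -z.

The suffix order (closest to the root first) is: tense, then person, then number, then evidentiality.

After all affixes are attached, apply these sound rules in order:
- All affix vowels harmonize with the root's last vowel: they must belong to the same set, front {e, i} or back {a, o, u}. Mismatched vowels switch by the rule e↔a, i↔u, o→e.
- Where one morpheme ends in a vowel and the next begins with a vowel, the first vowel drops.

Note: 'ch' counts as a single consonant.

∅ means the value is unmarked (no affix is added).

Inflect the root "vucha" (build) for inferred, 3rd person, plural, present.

vuchozuhz

Attach tense present -oz → vuchaoz.
person = 3rd person: zero marking, form stays vuchaoz.
Attach number plural -ih → vuchaozih.
Attach evidentiality inferred -z → vuchaozihz.
Apply vowel harmony: vuchaozihz → vuchaozuhz.
Apply vowel deletion: vuchaozuhz → vuchozuhz.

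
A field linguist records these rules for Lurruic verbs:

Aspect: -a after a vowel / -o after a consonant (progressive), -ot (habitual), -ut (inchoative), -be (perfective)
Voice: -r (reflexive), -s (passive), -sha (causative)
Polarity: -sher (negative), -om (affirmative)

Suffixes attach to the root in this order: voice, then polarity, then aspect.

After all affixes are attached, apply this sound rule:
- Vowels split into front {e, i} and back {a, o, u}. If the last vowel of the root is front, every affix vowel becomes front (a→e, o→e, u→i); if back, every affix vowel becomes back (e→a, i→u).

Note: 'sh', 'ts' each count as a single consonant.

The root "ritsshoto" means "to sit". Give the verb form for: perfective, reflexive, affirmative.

Attach voice reflexive -r → ritsshotor.
Attach polarity affirmative -om → ritsshotorom.
Attach aspect perfective -be → ritsshotorombe.
Apply vowel harmony: ritsshotorombe → ritsshotoromba.

ritsshotoromba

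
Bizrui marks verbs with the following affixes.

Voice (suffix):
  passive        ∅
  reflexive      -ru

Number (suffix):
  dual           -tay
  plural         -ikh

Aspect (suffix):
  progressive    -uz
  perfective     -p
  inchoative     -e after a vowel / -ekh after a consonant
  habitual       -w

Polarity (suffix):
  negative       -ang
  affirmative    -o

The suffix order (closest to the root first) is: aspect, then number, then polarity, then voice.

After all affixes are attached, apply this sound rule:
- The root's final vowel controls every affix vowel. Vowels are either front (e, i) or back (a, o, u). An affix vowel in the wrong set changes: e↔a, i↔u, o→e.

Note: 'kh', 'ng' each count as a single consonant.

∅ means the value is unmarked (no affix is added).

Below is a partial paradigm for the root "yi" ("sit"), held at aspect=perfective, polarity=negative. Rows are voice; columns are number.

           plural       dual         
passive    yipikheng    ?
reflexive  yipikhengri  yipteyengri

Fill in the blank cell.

yipteyeng

Attach aspect perfective -p → yip.
Attach number dual -tay → yiptay.
Attach polarity negative -ang → yiptayang.
voice = passive: zero marking, form stays yiptayang.
Apply vowel harmony: yiptayang → yipteyeng.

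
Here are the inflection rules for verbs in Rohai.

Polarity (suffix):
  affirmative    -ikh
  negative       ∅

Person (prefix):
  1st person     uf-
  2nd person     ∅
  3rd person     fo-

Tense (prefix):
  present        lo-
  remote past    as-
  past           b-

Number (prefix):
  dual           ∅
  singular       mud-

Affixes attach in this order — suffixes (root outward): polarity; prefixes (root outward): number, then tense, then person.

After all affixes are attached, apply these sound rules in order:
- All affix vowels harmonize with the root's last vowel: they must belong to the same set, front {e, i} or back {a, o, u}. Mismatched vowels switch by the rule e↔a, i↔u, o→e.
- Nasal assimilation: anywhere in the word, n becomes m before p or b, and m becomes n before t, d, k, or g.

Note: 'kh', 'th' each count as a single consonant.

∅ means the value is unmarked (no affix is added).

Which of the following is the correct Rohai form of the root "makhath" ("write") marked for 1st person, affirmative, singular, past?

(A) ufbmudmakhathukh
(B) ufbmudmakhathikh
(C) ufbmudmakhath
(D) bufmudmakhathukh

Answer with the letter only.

A

Attach number singular mud- → mudmakhath.
Attach tense past b- → bmudmakhath.
Attach polarity affirmative -ikh → bmudmakhathikh.
Attach person 1st person uf- → ufbmudmakhathikh.
Apply vowel harmony: ufbmudmakhathikh → ufbmudmakhathukh.
Nasal assimilation: no change.
So the correct form is ufbmudmakhathukh, option (A).
(B) ufbmudmakhathikh is wrong: it fails to apply the sound rule(s).
(C) ufbmudmakhath is wrong: it uses negative instead of affirmative for polarity.
(D) bufmudmakhathukh is wrong: it has the affixes in the wrong order.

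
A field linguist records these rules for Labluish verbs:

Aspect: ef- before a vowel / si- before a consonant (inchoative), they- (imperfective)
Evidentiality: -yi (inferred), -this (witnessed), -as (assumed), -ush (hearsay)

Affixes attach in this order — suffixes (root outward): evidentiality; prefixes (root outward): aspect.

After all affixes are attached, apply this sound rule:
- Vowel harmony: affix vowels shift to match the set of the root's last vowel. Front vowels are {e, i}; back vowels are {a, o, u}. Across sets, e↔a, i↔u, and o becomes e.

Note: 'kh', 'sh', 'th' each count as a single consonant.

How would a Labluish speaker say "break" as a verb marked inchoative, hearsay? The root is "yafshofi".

Attach evidentiality hearsay -ush → yafshofiush.
Attach aspect inchoative si- (before consonant 'y') → siyafshofiush.
Apply vowel harmony: siyafshofiush → siyafshofiish.

siyafshofiish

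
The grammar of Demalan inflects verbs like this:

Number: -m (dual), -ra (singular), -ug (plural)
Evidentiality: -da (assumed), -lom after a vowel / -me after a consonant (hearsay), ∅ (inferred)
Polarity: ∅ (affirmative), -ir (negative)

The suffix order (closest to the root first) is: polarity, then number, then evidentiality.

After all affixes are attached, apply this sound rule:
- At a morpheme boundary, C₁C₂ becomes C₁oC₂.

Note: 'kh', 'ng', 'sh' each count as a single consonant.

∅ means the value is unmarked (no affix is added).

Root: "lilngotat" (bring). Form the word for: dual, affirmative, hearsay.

lilngotatomome

polarity = affirmative: zero marking, form stays lilngotat.
Attach number dual -m → lilngotatm.
Attach evidentiality hearsay -me (after consonant 'm') → lilngotatmme.
Apply epenthesis: lilngotatmme → lilngotatomome.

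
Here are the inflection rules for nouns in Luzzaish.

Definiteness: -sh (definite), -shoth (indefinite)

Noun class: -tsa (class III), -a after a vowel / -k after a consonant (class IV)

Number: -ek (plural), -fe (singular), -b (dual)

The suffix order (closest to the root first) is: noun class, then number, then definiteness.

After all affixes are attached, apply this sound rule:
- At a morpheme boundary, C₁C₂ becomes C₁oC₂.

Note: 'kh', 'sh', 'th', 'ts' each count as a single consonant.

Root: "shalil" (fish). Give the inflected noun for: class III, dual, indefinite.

Attach noun class class III -tsa → shaliltsa.
Attach number dual -b → shaliltsab.
Attach definiteness indefinite -shoth → shaliltsabshoth.
Apply epenthesis: shaliltsabshoth → shalilotsaboshoth.

shalilotsaboshoth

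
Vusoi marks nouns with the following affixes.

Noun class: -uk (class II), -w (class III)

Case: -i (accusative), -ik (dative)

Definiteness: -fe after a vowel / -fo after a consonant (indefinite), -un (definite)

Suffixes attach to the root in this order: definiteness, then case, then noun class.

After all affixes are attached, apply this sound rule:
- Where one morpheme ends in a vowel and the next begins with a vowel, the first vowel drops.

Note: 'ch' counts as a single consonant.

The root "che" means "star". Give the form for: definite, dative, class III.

Attach definiteness definite -un → cheun.
Attach case dative -ik → cheunik.
Attach noun class class III -w → cheunikw.
Apply vowel deletion: cheunikw → chunikw.

chunikw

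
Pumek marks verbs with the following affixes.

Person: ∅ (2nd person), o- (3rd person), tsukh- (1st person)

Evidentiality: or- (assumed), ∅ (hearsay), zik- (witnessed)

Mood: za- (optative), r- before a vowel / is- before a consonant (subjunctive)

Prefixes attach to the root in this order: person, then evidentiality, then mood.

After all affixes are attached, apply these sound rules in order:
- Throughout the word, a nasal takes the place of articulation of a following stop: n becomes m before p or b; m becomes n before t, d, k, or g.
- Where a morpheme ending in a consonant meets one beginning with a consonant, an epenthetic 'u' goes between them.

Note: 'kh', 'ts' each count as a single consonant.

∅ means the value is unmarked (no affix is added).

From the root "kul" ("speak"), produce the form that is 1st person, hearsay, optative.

Attach person 1st person tsukh- → tsukhkul.
evidentiality = hearsay: zero marking, form stays tsukhkul.
Attach mood optative za- → zatsukhkul.
Nasal assimilation: no change.
Apply epenthesis: zatsukhkul → zatsukhukul.

zatsukhukul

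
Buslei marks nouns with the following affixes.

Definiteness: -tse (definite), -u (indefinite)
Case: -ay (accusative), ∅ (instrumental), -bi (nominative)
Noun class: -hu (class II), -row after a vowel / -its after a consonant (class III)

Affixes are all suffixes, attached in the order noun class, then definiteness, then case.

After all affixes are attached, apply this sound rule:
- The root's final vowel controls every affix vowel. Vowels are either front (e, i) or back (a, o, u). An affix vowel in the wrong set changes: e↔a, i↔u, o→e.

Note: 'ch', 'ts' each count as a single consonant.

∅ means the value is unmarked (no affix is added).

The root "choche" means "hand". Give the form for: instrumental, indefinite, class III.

Attach noun class class III -row (after vowel 'e') → chocherow.
Attach definiteness indefinite -u → chocherowu.
case = instrumental: zero marking, form stays chocherowu.
Apply vowel harmony: chocherowu → chocherewi.

chocherewi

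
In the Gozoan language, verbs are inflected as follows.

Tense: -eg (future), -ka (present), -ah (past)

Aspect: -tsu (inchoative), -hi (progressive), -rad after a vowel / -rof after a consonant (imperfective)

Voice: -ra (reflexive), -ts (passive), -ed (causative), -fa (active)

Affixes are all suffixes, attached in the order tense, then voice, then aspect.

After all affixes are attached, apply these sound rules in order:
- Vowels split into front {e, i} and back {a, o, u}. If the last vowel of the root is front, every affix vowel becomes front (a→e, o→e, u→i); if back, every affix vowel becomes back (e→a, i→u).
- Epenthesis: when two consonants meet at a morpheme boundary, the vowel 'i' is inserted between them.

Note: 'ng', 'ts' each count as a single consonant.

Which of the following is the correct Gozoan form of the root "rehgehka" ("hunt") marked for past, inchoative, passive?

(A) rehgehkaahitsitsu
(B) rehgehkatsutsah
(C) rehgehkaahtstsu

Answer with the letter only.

A

Attach tense past -ah → rehgehkaah.
Attach voice passive -ts → rehgehkaahts.
Attach aspect inchoative -tsu → rehgehkaahtstsu.
Vowel harmony: no change.
Apply epenthesis: rehgehkaahtstsu → rehgehkaahitsitsu.
So the correct form is rehgehkaahitsitsu, option (A).
(C) rehgehkaahtstsu is wrong: it fails to apply the sound rule(s).
(B) rehgehkatsutsah is wrong: it has the affixes in the wrong order.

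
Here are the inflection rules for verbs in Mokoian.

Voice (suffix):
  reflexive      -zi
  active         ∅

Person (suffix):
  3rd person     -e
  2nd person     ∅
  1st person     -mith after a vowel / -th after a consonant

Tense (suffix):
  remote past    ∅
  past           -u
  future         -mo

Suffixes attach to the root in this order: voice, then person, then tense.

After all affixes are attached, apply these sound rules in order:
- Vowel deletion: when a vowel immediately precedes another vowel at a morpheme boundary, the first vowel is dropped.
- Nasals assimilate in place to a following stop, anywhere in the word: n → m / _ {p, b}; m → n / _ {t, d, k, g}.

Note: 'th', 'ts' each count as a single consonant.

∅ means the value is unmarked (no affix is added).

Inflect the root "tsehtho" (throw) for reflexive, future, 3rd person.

tsehthozemo

Attach voice reflexive -zi → tsehthozi.
Attach person 3rd person -e → tsehthozie.
Attach tense future -mo → tsehthoziemo.
Apply vowel deletion: tsehthoziemo → tsehthozemo.
Nasal assimilation: no change.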